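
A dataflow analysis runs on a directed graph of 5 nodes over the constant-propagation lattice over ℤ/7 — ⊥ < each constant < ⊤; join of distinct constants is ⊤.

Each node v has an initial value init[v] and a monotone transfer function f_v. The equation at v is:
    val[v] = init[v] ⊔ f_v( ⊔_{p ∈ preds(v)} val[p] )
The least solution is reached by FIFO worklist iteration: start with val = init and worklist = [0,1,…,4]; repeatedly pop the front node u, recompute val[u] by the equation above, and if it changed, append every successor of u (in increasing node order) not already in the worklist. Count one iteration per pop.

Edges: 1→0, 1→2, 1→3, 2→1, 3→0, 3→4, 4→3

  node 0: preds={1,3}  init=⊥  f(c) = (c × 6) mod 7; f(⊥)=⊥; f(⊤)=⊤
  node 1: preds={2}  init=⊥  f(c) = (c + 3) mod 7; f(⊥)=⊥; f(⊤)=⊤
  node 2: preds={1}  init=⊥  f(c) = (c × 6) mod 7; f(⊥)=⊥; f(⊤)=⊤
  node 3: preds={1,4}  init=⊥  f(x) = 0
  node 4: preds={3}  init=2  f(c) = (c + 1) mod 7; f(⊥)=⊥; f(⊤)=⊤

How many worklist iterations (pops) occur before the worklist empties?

Worklist (7 pops):
  #1 pop 0: in=⊥ → ⊥ (no change)
  #2 pop 1: in=⊥ → ⊥ (no change)
  #3 pop 2: in=⊥ → ⊥ (no change)
  #4 pop 3: in=2 → 0 (was ⊥); enqueue [0]
  #5 pop 4: in=0 → ⊤ (was 2); enqueue [3]
  #6 pop 0: in=0 → 0 (was ⊥); enqueue []
  #7 pop 3: in=⊤ → 0 (no change)

Fixpoint:
  val[0] = 0
  val[1] = ⊥
  val[2] = ⊥
  val[3] = 0
  val[4] = ⊤

7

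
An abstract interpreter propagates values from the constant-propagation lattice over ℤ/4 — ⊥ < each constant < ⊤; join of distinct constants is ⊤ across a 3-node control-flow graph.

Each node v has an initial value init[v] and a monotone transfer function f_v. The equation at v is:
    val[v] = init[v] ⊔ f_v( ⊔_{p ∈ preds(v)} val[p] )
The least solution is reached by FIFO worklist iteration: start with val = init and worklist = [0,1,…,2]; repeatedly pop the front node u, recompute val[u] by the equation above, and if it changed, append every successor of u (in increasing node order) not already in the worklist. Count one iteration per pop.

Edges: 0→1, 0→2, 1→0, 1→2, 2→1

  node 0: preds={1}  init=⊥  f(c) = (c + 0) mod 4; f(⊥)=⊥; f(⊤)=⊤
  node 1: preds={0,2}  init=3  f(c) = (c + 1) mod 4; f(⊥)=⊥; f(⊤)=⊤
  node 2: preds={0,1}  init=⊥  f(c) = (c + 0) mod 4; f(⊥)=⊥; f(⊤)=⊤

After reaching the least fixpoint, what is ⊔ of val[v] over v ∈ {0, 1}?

⊤

Worklist (6 pops):
  #1 pop 0: in=3 → 3 (was ⊥); enqueue []
  #2 pop 1: in=3 → ⊤ (was 3); enqueue [0]
  #3 pop 2: in=⊤ → ⊤ (was ⊥); enqueue [1]
  #4 pop 0: in=⊤ → ⊤ (was 3); enqueue [2]
  #5 pop 1: in=⊤ → ⊤ (no change)
  #6 pop 2: in=⊤ → ⊤ (no change)

Fixpoint:
  val[0] = ⊤
  val[1] = ⊤
  val[2] = ⊤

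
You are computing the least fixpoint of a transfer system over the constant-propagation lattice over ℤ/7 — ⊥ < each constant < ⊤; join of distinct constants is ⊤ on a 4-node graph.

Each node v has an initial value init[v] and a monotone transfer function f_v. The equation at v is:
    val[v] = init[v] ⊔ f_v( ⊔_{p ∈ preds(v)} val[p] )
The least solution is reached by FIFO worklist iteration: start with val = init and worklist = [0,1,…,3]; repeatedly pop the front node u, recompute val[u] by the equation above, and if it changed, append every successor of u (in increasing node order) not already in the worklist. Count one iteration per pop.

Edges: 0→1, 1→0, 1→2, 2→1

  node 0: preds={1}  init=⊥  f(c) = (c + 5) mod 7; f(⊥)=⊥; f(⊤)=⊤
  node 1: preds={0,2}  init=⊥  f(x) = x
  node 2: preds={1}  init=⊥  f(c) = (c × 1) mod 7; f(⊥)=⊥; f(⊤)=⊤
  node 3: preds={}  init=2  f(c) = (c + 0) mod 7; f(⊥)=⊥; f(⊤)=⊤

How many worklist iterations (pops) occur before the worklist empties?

4

Iteration log — 4 steps:
  step 1. node 0  ⊔preds=⊥  new=⊥  stable
  step 2. node 1  ⊔preds=⊥  new=⊥  stable
  step 3. node 2  ⊔preds=⊥  new=⊥  stable
  step 4. node 3  ⊔preds=⊥  new=2  stable

Least fixpoint reached:
  node 0: ⊥
  node 1: ⊥
  node 2: ⊥
  node 3: 2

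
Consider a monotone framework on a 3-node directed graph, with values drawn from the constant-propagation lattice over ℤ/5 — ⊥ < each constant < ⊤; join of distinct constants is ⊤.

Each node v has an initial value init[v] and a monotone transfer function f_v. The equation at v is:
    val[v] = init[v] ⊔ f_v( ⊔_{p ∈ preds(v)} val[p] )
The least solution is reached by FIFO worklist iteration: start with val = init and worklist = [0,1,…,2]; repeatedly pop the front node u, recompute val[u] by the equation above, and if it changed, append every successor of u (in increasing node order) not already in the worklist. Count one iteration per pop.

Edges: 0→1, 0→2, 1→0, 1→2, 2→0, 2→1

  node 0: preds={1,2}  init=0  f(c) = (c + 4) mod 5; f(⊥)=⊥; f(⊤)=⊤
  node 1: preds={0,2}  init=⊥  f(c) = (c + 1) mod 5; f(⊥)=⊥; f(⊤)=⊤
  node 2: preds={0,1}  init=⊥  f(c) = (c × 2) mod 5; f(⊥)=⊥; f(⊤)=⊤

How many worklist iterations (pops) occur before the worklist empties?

Trace (7 dequeues):
  [1] u=0 | in ⊥ | out 0 | ==
  [2] u=1 | in 0 | out 1 | prev ⊥ | push {0}
  [3] u=2 | in ⊤ | out ⊤ | prev ⊥ | push {1}
  [4] u=0 | in ⊤ | out ⊤ | prev 0 | push {2}
  [5] u=1 | in ⊤ | out ⊤ | prev 1 | push {0}
  [6] u=2 | in ⊤ | out ⊤ | ==
  [7] u=0 | in ⊤ | out ⊤ | ==

Converged values:
  [0] ⊤
  [1] ⊤
  [2] ⊤

7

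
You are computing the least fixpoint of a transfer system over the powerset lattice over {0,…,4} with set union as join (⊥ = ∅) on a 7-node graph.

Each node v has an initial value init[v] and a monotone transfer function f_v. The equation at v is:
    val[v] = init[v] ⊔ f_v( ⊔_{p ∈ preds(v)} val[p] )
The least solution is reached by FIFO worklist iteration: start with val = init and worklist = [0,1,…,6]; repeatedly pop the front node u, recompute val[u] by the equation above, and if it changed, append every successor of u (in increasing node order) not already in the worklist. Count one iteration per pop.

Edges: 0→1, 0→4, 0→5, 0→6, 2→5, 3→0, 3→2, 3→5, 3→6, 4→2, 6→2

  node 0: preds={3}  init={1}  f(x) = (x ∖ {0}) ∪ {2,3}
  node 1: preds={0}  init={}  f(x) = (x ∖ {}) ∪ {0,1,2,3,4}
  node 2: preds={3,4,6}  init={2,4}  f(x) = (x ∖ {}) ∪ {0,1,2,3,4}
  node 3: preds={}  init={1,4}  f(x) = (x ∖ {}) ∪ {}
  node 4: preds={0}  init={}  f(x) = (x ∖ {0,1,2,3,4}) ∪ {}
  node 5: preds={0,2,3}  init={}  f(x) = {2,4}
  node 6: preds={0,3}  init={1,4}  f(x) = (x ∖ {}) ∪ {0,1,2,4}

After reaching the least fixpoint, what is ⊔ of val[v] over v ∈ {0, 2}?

{0,1,2,3,4}

Worklist (8 pops):
  #1 pop 0: in={1,4} → {1,2,3,4} (was {1}); enqueue []
  #2 pop 1: in={1,2,3,4} → {0,1,2,3,4} (was {}); enqueue []
  #3 pop 2: in={1,4} → {0,1,2,3,4} (was {2,4}); enqueue []
  #4 pop 3: in={} → {1,4} (no change)
  #5 pop 4: in={1,2,3,4} → {} (no change)
  #6 pop 5: in={0,1,2,3,4} → {2,4} (was {}); enqueue []
  #7 pop 6: in={1,2,3,4} → {0,1,2,3,4} (was {1,4}); enqueue [2]
  #8 pop 2: in={0,1,2,3,4} → {0,1,2,3,4} (no change)

Fixpoint:
  val[0] = {1,2,3,4}
  val[1] = {0,1,2,3,4}
  val[2] = {0,1,2,3,4}
  val[3] = {1,4}
  val[4] = {}
  val[5] = {2,4}
  val[6] = {0,1,2,3,4}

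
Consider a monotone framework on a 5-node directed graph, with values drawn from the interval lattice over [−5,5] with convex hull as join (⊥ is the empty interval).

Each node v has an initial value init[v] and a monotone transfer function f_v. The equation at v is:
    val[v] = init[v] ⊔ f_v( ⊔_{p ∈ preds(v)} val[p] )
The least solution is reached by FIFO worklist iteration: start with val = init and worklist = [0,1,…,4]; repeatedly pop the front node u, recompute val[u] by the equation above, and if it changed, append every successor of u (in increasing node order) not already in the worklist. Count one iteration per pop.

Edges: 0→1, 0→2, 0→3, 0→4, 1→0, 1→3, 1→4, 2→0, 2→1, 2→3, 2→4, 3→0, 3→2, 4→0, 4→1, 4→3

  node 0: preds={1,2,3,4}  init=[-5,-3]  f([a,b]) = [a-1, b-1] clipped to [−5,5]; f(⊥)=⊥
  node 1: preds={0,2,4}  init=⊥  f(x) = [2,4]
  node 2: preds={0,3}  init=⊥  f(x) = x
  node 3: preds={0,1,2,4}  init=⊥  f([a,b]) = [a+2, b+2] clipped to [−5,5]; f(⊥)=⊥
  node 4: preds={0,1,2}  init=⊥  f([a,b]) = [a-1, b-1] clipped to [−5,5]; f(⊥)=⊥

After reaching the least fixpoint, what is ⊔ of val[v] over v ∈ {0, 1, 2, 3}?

[-5,5]

Iteration log — 13 steps:
  step 1. node 0  ⊔preds=⊥  new=[-5,-3]  stable
  step 2. node 1  ⊔preds=[-5,-3]  new=[2,4]  old=⊥  +wl: 0
  step 3. node 2  ⊔preds=[-5,-3]  new=[-5,-3]  old=⊥  +wl: 1
  step 4. node 3  ⊔preds=[-5,4]  new=[-3,5]  old=⊥  +wl: 2
  step 5. node 4  ⊔preds=[-5,4]  new=[-5,3]  old=⊥  +wl: 3
  step 6. node 0  ⊔preds=[-5,5]  new=[-5,4]  old=[-5,-3]  +wl: 4
  step 7. node 1  ⊔preds=[-5,4]  new=[2,4]  stable
  step 8. node 2  ⊔preds=[-5,5]  new=[-5,5]  old=[-5,-3]  +wl: 0,1
  step 9. node 3  ⊔preds=[-5,5]  new=[-3,5]  stable
  step 10. node 4  ⊔preds=[-5,5]  new=[-5,4]  old=[-5,3]  +wl: 3
  step 11. node 0  ⊔preds=[-5,5]  new=[-5,4]  stable
  step 12. node 1  ⊔preds=[-5,5]  new=[2,4]  stable
  step 13. node 3  ⊔preds=[-5,5]  new=[-3,5]  stable

Least fixpoint reached:
  node 0: [-5,4]
  node 1: [2,4]
  node 2: [-5,5]
  node 3: [-3,5]
  node 4: [-5,4]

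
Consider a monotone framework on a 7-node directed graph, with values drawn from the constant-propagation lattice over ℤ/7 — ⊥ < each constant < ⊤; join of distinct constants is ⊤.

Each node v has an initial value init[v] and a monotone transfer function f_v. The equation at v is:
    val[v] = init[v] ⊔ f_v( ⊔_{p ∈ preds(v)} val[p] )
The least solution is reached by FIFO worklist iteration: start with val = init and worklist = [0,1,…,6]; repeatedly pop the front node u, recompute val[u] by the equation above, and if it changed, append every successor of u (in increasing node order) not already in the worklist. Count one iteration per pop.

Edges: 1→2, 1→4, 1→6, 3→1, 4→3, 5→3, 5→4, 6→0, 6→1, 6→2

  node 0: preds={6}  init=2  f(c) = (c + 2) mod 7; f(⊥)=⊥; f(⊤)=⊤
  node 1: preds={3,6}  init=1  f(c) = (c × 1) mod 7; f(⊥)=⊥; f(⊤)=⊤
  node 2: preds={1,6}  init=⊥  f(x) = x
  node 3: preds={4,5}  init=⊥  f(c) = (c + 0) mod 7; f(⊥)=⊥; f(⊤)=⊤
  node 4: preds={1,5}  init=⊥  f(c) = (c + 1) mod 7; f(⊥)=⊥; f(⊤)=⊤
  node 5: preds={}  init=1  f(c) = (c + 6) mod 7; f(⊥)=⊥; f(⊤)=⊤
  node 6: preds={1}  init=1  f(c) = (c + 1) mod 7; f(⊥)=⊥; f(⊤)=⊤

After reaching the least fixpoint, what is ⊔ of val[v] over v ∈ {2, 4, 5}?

⊤

Trace (15 dequeues):
  [1] u=0 | in 1 | out ⊤ | prev 2 | push {}
  [2] u=1 | in 1 | out 1 | ==
  [3] u=2 | in 1 | out 1 | prev ⊥ | push {}
  [4] u=3 | in 1 | out 1 | prev ⊥ | push {1}
  [5] u=4 | in 1 | out 2 | prev ⊥ | push {3}
  [6] u=5 | in ⊥ | out 1 | ==
  [7] u=6 | in 1 | out ⊤ | prev 1 | push {0,2}
  [8] u=1 | in ⊤ | out ⊤ | prev 1 | push {4,6}
  [9] u=3 | in ⊤ | out ⊤ | prev 1 | push {1}
  [10] u=0 | in ⊤ | out ⊤ | ==
  [11] u=2 | in ⊤ | out ⊤ | prev 1 | push {}
  [12] u=4 | in ⊤ | out ⊤ | prev 2 | push {3}
  [13] u=6 | in ⊤ | out ⊤ | ==
  [14] u=1 | in ⊤ | out ⊤ | ==
  [15] u=3 | in ⊤ | out ⊤ | ==

Converged values:
  [0] ⊤
  [1] ⊤
  [2] ⊤
  [3] ⊤
  [4] ⊤
  [5] 1
  [6] ⊤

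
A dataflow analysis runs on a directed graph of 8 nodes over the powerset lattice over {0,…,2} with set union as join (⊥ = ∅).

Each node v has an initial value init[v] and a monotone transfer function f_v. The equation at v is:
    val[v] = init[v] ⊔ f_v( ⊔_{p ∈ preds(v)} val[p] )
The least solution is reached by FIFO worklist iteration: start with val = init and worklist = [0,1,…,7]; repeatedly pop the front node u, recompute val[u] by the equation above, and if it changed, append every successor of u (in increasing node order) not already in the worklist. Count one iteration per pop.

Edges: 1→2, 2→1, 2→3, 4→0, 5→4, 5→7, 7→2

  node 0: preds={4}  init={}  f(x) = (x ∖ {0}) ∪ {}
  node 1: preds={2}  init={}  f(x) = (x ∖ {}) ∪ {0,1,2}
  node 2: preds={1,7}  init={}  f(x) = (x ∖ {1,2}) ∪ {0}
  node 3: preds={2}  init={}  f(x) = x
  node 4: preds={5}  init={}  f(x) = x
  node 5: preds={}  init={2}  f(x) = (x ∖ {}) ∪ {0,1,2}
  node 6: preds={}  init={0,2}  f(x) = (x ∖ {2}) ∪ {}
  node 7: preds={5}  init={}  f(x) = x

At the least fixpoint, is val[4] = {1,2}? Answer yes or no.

no

Iteration log — 13 steps:
  step 1. node 0  ⊔preds={}  new={}  stable
  step 2. node 1  ⊔preds={}  new={0,1,2}  old={}  +wl: 
  step 3. node 2  ⊔preds={0,1,2}  new={0}  old={}  +wl: 1
  step 4. node 3  ⊔preds={0}  new={0}  old={}  +wl: 
  step 5. node 4  ⊔preds={2}  new={2}  old={}  +wl: 0
  step 6. node 5  ⊔preds={}  new={0,1,2}  old={2}  +wl: 4
  step 7. node 6  ⊔preds={}  new={0,2}  stable
  step 8. node 7  ⊔preds={0,1,2}  new={0,1,2}  old={}  +wl: 2
  step 9. node 1  ⊔preds={0}  new={0,1,2}  stable
  step 10. node 0  ⊔preds={2}  new={2}  old={}  +wl: 
  step 11. node 4  ⊔preds={0,1,2}  new={0,1,2}  old={2}  +wl: 0
  step 12. node 2  ⊔preds={0,1,2}  new={0}  stable
  step 13. node 0  ⊔preds={0,1,2}  new={1,2}  old={2}  +wl: 

Least fixpoint reached:
  node 0: {1,2}
  node 1: {0,1,2}
  node 2: {0}
  node 3: {0}
  node 4: {0,1,2}
  node 5: {0,1,2}
  node 6: {0,2}
  node 7: {0,1,2}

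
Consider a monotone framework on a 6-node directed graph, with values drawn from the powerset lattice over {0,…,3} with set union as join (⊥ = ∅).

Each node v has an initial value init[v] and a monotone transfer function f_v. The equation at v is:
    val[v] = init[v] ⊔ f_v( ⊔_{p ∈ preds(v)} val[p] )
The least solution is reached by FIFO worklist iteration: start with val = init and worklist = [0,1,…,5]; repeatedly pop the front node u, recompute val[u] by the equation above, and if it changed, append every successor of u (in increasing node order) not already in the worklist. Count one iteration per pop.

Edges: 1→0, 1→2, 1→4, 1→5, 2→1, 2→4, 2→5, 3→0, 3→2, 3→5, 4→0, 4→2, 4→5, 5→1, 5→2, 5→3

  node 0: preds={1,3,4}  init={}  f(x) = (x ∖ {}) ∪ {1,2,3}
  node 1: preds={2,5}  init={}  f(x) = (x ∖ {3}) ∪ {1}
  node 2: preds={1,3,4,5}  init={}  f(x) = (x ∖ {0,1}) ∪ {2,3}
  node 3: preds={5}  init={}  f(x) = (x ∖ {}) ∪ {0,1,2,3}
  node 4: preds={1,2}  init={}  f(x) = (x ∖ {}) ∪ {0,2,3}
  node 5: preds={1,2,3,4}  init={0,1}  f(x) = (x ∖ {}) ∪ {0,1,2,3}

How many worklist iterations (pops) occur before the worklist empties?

13

Trace (13 dequeues):
  [1] u=0 | in {} | out {1,2,3} | prev {} | push {}
  [2] u=1 | in {0,1} | out {0,1} | prev {} | push {0}
  [3] u=2 | in {0,1} | out {2,3} | prev {} | push {1}
  [4] u=3 | in {0,1} | out {0,1,2,3} | prev {} | push {2}
  [5] u=4 | in {0,1,2,3} | out {0,1,2,3} | prev {} | push {}
  [6] u=5 | in {0,1,2,3} | out {0,1,2,3} | prev {0,1} | push {3}
  [7] u=0 | in {0,1,2,3} | out {0,1,2,3} | prev {1,2,3} | push {}
  [8] u=1 | in {0,1,2,3} | out {0,1,2} | prev {0,1} | push {0,4,5}
  [9] u=2 | in {0,1,2,3} | out {2,3} | ==
  [10] u=3 | in {0,1,2,3} | out {0,1,2,3} | ==
  [11] u=0 | in {0,1,2,3} | out {0,1,2,3} | ==
  [12] u=4 | in {0,1,2,3} | out {0,1,2,3} | ==
  [13] u=5 | in {0,1,2,3} | out {0,1,2,3} | ==

Converged values:
  [0] {0,1,2,3}
  [1] {0,1,2}
  [2] {2,3}
  [3] {0,1,2,3}
  [4] {0,1,2,3}
  [5] {0,1,2,3}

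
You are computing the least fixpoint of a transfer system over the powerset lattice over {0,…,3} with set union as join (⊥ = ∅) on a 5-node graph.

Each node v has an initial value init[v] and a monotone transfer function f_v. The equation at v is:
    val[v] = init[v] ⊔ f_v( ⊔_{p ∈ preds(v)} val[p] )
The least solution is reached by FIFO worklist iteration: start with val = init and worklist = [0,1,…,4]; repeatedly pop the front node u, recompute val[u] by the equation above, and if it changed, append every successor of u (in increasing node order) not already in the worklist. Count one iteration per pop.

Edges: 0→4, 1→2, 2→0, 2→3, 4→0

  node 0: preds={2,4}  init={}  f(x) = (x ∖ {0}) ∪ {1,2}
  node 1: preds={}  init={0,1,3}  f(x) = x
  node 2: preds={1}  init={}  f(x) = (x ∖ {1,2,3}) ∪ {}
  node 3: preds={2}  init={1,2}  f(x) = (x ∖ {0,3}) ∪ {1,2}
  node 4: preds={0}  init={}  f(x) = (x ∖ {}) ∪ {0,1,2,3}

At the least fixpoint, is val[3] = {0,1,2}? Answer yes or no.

Trace (7 dequeues):
  [1] u=0 | in {} | out {1,2} | prev {} | push {}
  [2] u=1 | in {} | out {0,1,3} | ==
  [3] u=2 | in {0,1,3} | out {0} | prev {} | push {0}
  [4] u=3 | in {0} | out {1,2} | ==
  [5] u=4 | in {1,2} | out {0,1,2,3} | prev {} | push {}
  [6] u=0 | in {0,1,2,3} | out {1,2,3} | prev {1,2} | push {4}
  [7] u=4 | in {1,2,3} | out {0,1,2,3} | ==

Converged values:
  [0] {1,2,3}
  [1] {0,1,3}
  [2] {0}
  [3] {1,2}
  [4] {0,1,2,3}

no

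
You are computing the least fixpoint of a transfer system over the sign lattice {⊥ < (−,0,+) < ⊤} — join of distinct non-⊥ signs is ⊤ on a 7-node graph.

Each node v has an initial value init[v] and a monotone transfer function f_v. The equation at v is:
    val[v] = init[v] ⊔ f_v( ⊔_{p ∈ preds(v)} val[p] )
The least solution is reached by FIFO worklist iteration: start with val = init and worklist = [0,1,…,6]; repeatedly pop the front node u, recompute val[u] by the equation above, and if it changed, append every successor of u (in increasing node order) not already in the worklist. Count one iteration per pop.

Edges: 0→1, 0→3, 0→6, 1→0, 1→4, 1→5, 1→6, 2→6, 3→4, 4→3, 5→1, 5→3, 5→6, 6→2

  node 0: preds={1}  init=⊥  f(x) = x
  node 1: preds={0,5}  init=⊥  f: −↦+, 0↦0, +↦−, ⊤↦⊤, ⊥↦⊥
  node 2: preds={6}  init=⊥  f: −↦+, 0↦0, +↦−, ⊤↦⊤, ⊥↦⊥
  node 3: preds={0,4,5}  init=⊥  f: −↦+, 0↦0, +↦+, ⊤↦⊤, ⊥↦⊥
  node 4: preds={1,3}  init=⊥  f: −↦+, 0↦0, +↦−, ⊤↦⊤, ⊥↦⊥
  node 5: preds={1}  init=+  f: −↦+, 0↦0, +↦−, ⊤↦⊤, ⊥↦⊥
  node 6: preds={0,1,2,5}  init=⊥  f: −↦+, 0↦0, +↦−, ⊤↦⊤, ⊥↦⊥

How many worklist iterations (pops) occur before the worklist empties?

Worklist (18 pops):
  #1 pop 0: in=⊥ → ⊥ (no change)
  #2 pop 1: in=+ → − (was ⊥); enqueue [0]
  #3 pop 2: in=⊥ → ⊥ (no change)
  #4 pop 3: in=+ → + (was ⊥); enqueue []
  #5 pop 4: in=⊤ → ⊤ (was ⊥); enqueue [3]
  #6 pop 5: in=− → + (no change)
  #7 pop 6: in=⊤ → ⊤ (was ⊥); enqueue [2]
  #8 pop 0: in=− → − (was ⊥); enqueue [1,6]
  #9 pop 3: in=⊤ → ⊤ (was +); enqueue [4]
  #10 pop 2: in=⊤ → ⊤ (was ⊥); enqueue []
  #11 pop 1: in=⊤ → ⊤ (was −); enqueue [0,5]
  #12 pop 6: in=⊤ → ⊤ (no change)
  #13 pop 4: in=⊤ → ⊤ (no change)
  #14 pop 0: in=⊤ → ⊤ (was −); enqueue [1,3,6]
  #15 pop 5: in=⊤ → ⊤ (was +); enqueue []
  #16 pop 1: in=⊤ → ⊤ (no change)
  #17 pop 3: in=⊤ → ⊤ (no change)
  #18 pop 6: in=⊤ → ⊤ (no change)

Fixpoint:
  val[0] = ⊤
  val[1] = ⊤
  val[2] = ⊤
  val[3] = ⊤
  val[4] = ⊤
  val[5] = ⊤
  val[6] = ⊤

18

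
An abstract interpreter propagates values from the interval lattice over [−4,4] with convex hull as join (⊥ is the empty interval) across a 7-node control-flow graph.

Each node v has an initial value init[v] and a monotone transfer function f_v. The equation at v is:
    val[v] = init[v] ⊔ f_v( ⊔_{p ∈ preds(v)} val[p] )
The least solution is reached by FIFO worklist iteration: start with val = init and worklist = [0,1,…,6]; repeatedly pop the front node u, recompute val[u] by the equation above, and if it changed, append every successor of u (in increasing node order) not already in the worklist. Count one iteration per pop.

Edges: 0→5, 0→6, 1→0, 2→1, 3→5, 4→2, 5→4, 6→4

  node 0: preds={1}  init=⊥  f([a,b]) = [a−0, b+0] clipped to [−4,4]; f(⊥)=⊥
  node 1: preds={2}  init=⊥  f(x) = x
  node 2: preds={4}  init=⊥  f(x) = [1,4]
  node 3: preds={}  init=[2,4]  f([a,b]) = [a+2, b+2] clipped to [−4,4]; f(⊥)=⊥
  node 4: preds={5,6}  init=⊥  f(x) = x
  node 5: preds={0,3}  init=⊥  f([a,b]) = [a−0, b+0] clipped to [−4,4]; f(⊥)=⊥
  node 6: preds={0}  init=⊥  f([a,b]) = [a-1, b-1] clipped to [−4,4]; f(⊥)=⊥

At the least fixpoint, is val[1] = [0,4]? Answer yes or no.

no

Trace (15 dequeues):
  [1] u=0 | in ⊥ | out ⊥ | ==
  [2] u=1 | in ⊥ | out ⊥ | ==
  [3] u=2 | in ⊥ | out [1,4] | prev ⊥ | push {1}
  [4] u=3 | in ⊥ | out [2,4] | ==
  [5] u=4 | in ⊥ | out ⊥ | ==
  [6] u=5 | in [2,4] | out [2,4] | prev ⊥ | push {4}
  [7] u=6 | in ⊥ | out ⊥ | ==
  [8] u=1 | in [1,4] | out [1,4] | prev ⊥ | push {0}
  [9] u=4 | in [2,4] | out [2,4] | prev ⊥ | push {2}
  [10] u=0 | in [1,4] | out [1,4] | prev ⊥ | push {5,6}
  [11] u=2 | in [2,4] | out [1,4] | ==
  [12] u=5 | in [1,4] | out [1,4] | prev [2,4] | push {4}
  [13] u=6 | in [1,4] | out [0,3] | prev ⊥ | push {}
  [14] u=4 | in [0,4] | out [0,4] | prev [2,4] | push {2}
  [15] u=2 | in [0,4] | out [1,4] | ==

Converged values:
  [0] [1,4]
  [1] [1,4]
  [2] [1,4]
  [3] [2,4]
  [4] [0,4]
  [5] [1,4]
  [6] [0,3]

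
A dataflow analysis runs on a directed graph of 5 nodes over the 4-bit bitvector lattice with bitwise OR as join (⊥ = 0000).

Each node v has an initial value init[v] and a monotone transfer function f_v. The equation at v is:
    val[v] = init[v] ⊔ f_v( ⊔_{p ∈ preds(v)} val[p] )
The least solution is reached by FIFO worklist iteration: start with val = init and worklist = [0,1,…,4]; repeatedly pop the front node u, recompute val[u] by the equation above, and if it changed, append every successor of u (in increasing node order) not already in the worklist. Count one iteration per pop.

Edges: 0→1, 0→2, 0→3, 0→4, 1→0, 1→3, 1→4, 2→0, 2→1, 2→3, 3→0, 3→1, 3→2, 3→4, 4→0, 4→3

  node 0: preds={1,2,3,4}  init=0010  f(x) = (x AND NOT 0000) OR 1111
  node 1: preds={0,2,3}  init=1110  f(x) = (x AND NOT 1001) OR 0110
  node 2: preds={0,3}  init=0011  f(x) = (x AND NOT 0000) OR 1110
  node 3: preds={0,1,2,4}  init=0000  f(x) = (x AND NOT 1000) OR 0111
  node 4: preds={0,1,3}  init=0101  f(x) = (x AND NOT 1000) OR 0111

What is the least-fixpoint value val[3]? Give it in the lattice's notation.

Trace (9 dequeues):
  [1] u=0 | in 1111 | out 1111 | prev 0010 | push {}
  [2] u=1 | in 1111 | out 1110 | ==
  [3] u=2 | in 1111 | out 1111 | prev 0011 | push {0,1}
  [4] u=3 | in 1111 | out 0111 | prev 0000 | push {2}
  [5] u=4 | in 1111 | out 0111 | prev 0101 | push {3}
  [6] u=0 | in 1111 | out 1111 | ==
  [7] u=1 | in 1111 | out 1110 | ==
  [8] u=2 | in 1111 | out 1111 | ==
  [9] u=3 | in 1111 | out 0111 | ==

Converged values:
  [0] 1111
  [1] 1110
  [2] 1111
  [3] 0111
  [4] 0111

0111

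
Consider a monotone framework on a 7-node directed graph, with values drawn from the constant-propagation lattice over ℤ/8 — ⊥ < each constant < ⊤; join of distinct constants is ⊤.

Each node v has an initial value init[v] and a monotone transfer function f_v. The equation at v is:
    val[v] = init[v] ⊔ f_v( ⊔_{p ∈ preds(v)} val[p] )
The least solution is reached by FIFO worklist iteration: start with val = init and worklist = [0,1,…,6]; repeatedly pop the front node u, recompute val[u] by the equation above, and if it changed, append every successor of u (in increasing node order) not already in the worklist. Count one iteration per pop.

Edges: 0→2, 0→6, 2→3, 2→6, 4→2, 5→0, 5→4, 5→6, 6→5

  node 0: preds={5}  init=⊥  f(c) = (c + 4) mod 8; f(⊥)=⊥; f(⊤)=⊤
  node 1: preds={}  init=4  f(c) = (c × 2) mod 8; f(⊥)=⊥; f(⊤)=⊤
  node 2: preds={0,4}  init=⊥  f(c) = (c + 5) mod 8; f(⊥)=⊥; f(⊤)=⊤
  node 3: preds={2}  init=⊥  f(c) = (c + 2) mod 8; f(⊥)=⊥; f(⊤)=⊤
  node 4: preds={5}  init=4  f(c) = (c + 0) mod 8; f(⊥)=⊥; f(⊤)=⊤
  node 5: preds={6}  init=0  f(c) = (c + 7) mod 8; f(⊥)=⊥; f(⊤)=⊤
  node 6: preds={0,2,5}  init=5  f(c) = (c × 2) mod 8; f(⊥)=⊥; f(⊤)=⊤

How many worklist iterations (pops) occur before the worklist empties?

14

Trace (14 dequeues):
  [1] u=0 | in 0 | out 4 | prev ⊥ | push {}
  [2] u=1 | in ⊥ | out 4 | ==
  [3] u=2 | in 4 | out 1 | prev ⊥ | push {}
  [4] u=3 | in 1 | out 3 | prev ⊥ | push {}
  [5] u=4 | in 0 | out ⊤ | prev 4 | push {2}
  [6] u=5 | in 5 | out ⊤ | prev 0 | push {0,4}
  [7] u=6 | in ⊤ | out ⊤ | prev 5 | push {5}
  [8] u=2 | in ⊤ | out ⊤ | prev 1 | push {3,6}
  [9] u=0 | in ⊤ | out ⊤ | prev 4 | push {2}
  [10] u=4 | in ⊤ | out ⊤ | ==
  [11] u=5 | in ⊤ | out ⊤ | ==
  [12] u=3 | in ⊤ | out ⊤ | prev 3 | push {}
  [13] u=6 | in ⊤ | out ⊤ | ==
  [14] u=2 | in ⊤ | out ⊤ | ==

Converged values:
  [0] ⊤
  [1] 4
  [2] ⊤
  [3] ⊤
  [4] ⊤
  [5] ⊤
  [6] ⊤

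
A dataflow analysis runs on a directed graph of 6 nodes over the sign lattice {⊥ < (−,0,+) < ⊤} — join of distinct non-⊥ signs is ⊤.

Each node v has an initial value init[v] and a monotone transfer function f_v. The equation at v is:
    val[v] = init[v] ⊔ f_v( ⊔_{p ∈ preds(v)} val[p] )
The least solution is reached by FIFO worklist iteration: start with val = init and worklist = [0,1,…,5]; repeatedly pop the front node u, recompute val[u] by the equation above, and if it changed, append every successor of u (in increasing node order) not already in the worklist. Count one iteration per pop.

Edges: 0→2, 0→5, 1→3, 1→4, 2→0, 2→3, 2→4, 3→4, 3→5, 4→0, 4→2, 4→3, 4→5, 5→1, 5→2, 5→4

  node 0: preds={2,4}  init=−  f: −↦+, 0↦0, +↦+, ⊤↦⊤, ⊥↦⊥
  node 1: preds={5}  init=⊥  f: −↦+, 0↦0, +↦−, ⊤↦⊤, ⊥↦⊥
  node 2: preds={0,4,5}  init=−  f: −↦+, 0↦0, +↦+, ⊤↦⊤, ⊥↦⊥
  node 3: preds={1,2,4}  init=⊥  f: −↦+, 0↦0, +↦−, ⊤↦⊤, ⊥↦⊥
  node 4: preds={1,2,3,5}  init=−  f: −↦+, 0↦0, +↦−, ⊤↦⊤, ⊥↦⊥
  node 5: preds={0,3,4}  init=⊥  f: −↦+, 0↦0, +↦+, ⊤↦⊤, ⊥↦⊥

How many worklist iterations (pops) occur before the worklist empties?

12

Trace (12 dequeues):
  [1] u=0 | in − | out ⊤ | prev − | push {}
  [2] u=1 | in ⊥ | out ⊥ | ==
  [3] u=2 | in ⊤ | out ⊤ | prev − | push {0}
  [4] u=3 | in ⊤ | out ⊤ | prev ⊥ | push {}
  [5] u=4 | in ⊤ | out ⊤ | prev − | push {2,3}
  [6] u=5 | in ⊤ | out ⊤ | prev ⊥ | push {1,4}
  [7] u=0 | in ⊤ | out ⊤ | ==
  [8] u=2 | in ⊤ | out ⊤ | ==
  [9] u=3 | in ⊤ | out ⊤ | ==
  [10] u=1 | in ⊤ | out ⊤ | prev ⊥ | push {3}
  [11] u=4 | in ⊤ | out ⊤ | ==
  [12] u=3 | in ⊤ | out ⊤ | ==

Converged values:
  [0] ⊤
  [1] ⊤
  [2] ⊤
  [3] ⊤
  [4] ⊤
  [5] ⊤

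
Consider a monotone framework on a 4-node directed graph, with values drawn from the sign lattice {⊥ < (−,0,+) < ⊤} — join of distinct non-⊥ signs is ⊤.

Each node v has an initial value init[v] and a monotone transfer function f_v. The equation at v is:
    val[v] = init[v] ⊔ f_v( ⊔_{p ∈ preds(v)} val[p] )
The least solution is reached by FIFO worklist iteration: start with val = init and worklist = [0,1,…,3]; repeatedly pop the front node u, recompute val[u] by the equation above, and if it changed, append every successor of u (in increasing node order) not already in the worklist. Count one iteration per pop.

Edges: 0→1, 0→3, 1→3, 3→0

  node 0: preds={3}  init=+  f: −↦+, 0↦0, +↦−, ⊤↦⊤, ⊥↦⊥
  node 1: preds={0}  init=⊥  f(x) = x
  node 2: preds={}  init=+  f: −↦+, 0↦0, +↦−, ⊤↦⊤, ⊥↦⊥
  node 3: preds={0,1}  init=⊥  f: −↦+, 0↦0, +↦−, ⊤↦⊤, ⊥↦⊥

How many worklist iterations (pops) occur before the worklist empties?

Trace (5 dequeues):
  [1] u=0 | in ⊥ | out + | ==
  [2] u=1 | in + | out + | prev ⊥ | push {}
  [3] u=2 | in ⊥ | out + | ==
  [4] u=3 | in + | out − | prev ⊥ | push {0}
  [5] u=0 | in − | out + | ==

Converged values:
  [0] +
  [1] +
  [2] +
  [3] −

5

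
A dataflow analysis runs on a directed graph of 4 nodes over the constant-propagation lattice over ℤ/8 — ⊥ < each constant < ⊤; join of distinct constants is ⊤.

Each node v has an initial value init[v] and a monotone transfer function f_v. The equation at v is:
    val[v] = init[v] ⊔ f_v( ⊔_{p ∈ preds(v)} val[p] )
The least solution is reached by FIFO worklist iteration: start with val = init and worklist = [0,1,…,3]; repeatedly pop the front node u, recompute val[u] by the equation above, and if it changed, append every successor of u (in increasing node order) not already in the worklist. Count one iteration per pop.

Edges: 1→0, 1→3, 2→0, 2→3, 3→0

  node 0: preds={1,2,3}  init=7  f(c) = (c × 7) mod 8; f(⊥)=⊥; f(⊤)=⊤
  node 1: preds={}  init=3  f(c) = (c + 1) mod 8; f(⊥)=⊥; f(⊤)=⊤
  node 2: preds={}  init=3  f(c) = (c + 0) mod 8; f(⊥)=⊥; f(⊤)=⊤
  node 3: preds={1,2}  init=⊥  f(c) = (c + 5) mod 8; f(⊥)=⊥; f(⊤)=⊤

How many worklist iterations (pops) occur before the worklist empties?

Trace (5 dequeues):
  [1] u=0 | in 3 | out ⊤ | prev 7 | push {}
  [2] u=1 | in ⊥ | out 3 | ==
  [3] u=2 | in ⊥ | out 3 | ==
  [4] u=3 | in 3 | out 0 | prev ⊥ | push {0}
  [5] u=0 | in ⊤ | out ⊤ | ==

Converged values:
  [0] ⊤
  [1] 3
  [2] 3
  [3] 0

5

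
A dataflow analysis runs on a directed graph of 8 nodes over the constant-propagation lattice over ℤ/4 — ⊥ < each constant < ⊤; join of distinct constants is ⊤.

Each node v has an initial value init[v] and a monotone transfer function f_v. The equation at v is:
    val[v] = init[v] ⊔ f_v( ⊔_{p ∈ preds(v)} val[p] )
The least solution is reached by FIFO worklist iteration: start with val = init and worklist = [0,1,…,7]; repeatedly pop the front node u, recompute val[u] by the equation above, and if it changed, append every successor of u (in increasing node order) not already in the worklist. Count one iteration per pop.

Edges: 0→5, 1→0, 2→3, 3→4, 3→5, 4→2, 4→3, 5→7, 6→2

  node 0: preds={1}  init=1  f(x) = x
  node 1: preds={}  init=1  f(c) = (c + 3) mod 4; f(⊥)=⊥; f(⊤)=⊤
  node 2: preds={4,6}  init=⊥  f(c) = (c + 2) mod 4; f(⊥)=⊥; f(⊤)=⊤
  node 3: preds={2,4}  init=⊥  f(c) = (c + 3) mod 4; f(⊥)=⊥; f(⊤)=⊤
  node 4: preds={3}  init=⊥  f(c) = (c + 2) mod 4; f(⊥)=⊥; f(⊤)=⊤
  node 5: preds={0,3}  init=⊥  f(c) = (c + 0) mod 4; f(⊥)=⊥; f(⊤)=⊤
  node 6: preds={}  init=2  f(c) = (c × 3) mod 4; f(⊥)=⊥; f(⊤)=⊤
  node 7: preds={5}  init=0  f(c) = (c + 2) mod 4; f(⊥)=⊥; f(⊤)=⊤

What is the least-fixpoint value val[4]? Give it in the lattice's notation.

Iteration log — 14 steps:
  step 1. node 0  ⊔preds=1  new=1  stable
  step 2. node 1  ⊔preds=⊥  new=1  stable
  step 3. node 2  ⊔preds=2  new=0  old=⊥  +wl: 
  step 4. node 3  ⊔preds=0  new=3  old=⊥  +wl: 
  step 5. node 4  ⊔preds=3  new=1  old=⊥  +wl: 2,3
  step 6. node 5  ⊔preds=⊤  new=⊤  old=⊥  +wl: 
  step 7. node 6  ⊔preds=⊥  new=2  stable
  step 8. node 7  ⊔preds=⊤  new=⊤  old=0  +wl: 
  step 9. node 2  ⊔preds=⊤  new=⊤  old=0  +wl: 
  step 10. node 3  ⊔preds=⊤  new=⊤  old=3  +wl: 4,5
  step 11. node 4  ⊔preds=⊤  new=⊤  old=1  +wl: 2,3
  step 12. node 5  ⊔preds=⊤  new=⊤  stable
  step 13. node 2  ⊔preds=⊤  new=⊤  stable
  step 14. node 3  ⊔preds=⊤  new=⊤  stable

Least fixpoint reached:
  node 0: 1
  node 1: 1
  node 2: ⊤
  node 3: ⊤
  node 4: ⊤
  node 5: ⊤
  node 6: 2
  node 7: ⊤

⊤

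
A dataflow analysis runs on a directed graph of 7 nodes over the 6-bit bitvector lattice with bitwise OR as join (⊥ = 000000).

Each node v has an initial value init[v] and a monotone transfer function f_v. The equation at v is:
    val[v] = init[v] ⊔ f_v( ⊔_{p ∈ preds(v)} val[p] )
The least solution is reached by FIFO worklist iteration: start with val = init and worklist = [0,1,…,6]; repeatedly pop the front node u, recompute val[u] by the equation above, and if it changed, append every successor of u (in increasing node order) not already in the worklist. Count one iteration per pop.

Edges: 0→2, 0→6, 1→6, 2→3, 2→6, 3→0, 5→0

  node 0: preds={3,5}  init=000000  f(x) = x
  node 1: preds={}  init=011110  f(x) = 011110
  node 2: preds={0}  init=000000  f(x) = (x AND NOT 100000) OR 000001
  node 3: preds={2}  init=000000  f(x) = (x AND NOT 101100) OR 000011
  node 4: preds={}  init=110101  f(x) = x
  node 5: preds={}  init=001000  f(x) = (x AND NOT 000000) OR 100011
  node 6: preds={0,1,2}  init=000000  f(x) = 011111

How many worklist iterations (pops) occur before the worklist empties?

Trace (11 dequeues):
  [1] u=0 | in 001000 | out 001000 | prev 000000 | push {}
  [2] u=1 | in 000000 | out 011110 | ==
  [3] u=2 | in 001000 | out 001001 | prev 000000 | push {}
  [4] u=3 | in 001001 | out 000011 | prev 000000 | push {0}
  [5] u=4 | in 000000 | out 110101 | ==
  [6] u=5 | in 000000 | out 101011 | prev 001000 | push {}
  [7] u=6 | in 011111 | out 011111 | prev 000000 | push {}
  [8] u=0 | in 101011 | out 101011 | prev 001000 | push {2,6}
  [9] u=2 | in 101011 | out 001011 | prev 001001 | push {3}
  [10] u=6 | in 111111 | out 011111 | ==
  [11] u=3 | in 001011 | out 000011 | ==

Converged values:
  [0] 101011
  [1] 011110
  [2] 001011
  [3] 000011
  [4] 110101
  [5] 101011
  [6] 011111

11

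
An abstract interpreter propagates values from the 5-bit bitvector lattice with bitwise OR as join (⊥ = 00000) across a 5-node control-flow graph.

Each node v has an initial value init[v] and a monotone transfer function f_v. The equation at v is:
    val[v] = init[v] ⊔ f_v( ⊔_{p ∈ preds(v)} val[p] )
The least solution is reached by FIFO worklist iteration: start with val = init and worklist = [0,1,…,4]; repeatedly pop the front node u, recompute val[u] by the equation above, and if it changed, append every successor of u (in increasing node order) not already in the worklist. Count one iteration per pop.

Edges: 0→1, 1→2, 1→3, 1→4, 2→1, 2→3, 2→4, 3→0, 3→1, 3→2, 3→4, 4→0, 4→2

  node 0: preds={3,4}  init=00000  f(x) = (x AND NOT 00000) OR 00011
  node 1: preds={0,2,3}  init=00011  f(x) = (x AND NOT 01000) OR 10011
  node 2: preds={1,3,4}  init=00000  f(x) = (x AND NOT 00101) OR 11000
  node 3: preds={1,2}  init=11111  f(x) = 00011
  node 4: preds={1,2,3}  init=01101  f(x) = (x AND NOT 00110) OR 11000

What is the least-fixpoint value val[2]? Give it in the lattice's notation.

11010

Trace (8 dequeues):
  [1] u=0 | in 11111 | out 11111 | prev 00000 | push {}
  [2] u=1 | in 11111 | out 10111 | prev 00011 | push {}
  [3] u=2 | in 11111 | out 11010 | prev 00000 | push {1}
  [4] u=3 | in 11111 | out 11111 | ==
  [5] u=4 | in 11111 | out 11101 | prev 01101 | push {0,2}
  [6] u=1 | in 11111 | out 10111 | ==
  [7] u=0 | in 11111 | out 11111 | ==
  [8] u=2 | in 11111 | out 11010 | ==

Converged values:
  [0] 11111
  [1] 10111
  [2] 11010
  [3] 11111
  [4] 11101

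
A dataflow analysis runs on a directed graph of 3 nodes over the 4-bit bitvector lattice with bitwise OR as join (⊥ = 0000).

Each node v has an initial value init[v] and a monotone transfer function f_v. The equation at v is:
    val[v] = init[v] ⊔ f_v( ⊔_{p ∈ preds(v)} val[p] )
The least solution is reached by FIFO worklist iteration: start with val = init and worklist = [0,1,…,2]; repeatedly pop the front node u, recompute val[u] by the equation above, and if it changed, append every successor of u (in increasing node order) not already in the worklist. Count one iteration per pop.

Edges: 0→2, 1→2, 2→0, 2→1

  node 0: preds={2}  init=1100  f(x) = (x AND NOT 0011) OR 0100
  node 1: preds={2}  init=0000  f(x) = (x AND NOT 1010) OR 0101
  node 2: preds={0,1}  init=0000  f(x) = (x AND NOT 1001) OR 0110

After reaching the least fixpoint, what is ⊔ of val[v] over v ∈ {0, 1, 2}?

1111

Iteration log — 5 steps:
  step 1. node 0  ⊔preds=0000  new=1100  stable
  step 2. node 1  ⊔preds=0000  new=0101  old=0000  +wl: 
  step 3. node 2  ⊔preds=1101  new=0110  old=0000  +wl: 0,1
  step 4. node 0  ⊔preds=0110  new=1100  stable
  step 5. node 1  ⊔preds=0110  new=0101  stable

Least fixpoint reached:
  node 0: 1100
  node 1: 0101
  node 2: 0110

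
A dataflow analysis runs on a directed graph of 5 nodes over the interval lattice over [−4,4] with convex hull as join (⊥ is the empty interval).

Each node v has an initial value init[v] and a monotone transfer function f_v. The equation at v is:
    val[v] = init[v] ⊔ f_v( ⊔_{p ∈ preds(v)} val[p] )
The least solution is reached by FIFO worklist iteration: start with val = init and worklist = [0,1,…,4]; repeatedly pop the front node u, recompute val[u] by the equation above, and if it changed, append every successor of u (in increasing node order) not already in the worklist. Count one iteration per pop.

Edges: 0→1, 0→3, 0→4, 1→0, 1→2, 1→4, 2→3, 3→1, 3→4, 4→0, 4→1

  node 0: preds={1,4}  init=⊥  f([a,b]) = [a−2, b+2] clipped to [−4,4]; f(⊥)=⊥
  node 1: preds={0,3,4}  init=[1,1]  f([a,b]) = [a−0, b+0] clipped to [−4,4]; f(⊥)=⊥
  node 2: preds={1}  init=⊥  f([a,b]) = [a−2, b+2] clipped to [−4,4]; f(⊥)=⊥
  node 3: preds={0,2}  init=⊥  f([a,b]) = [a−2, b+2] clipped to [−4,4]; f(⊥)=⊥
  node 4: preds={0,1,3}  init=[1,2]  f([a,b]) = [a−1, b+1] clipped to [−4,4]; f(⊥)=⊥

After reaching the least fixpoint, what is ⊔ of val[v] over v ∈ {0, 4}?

Worklist (12 pops):
  #1 pop 0: in=[1,2] → [-1,4] (was ⊥); enqueue []
  #2 pop 1: in=[-1,4] → [-1,4] (was [1,1]); enqueue [0]
  #3 pop 2: in=[-1,4] → [-3,4] (was ⊥); enqueue []
  #4 pop 3: in=[-3,4] → [-4,4] (was ⊥); enqueue [1]
  #5 pop 4: in=[-4,4] → [-4,4] (was [1,2]); enqueue []
  #6 pop 0: in=[-4,4] → [-4,4] (was [-1,4]); enqueue [3,4]
  #7 pop 1: in=[-4,4] → [-4,4] (was [-1,4]); enqueue [0,2]
  #8 pop 3: in=[-4,4] → [-4,4] (no change)
  #9 pop 4: in=[-4,4] → [-4,4] (no change)
  #10 pop 0: in=[-4,4] → [-4,4] (no change)
  #11 pop 2: in=[-4,4] → [-4,4] (was [-3,4]); enqueue [3]
  #12 pop 3: in=[-4,4] → [-4,4] (no change)

Fixpoint:
  val[0] = [-4,4]
  val[1] = [-4,4]
  val[2] = [-4,4]
  val[3] = [-4,4]
  val[4] = [-4,4]

[-4,4]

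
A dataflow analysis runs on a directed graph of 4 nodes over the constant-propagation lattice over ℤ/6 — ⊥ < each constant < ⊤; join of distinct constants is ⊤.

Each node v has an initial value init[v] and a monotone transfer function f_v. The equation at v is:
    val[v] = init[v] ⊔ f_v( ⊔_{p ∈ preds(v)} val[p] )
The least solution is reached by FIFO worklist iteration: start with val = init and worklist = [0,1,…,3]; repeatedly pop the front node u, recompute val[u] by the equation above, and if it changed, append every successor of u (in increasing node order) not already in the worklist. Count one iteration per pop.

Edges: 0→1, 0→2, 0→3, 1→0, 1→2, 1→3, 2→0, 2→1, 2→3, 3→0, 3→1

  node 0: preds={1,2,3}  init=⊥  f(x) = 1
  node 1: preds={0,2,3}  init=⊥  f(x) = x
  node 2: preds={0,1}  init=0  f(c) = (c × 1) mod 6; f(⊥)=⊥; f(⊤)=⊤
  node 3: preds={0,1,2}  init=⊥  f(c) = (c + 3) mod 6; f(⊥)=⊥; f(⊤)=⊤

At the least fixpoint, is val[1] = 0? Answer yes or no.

no

Worklist (6 pops):
  #1 pop 0: in=0 → 1 (was ⊥); enqueue []
  #2 pop 1: in=⊤ → ⊤ (was ⊥); enqueue [0]
  #3 pop 2: in=⊤ → ⊤ (was 0); enqueue [1]
  #4 pop 3: in=⊤ → ⊤ (was ⊥); enqueue []
  #5 pop 0: in=⊤ → 1 (no change)
  #6 pop 1: in=⊤ → ⊤ (no change)

Fixpoint:
  val[0] = 1
  val[1] = ⊤
  val[2] = ⊤
  val[3] = ⊤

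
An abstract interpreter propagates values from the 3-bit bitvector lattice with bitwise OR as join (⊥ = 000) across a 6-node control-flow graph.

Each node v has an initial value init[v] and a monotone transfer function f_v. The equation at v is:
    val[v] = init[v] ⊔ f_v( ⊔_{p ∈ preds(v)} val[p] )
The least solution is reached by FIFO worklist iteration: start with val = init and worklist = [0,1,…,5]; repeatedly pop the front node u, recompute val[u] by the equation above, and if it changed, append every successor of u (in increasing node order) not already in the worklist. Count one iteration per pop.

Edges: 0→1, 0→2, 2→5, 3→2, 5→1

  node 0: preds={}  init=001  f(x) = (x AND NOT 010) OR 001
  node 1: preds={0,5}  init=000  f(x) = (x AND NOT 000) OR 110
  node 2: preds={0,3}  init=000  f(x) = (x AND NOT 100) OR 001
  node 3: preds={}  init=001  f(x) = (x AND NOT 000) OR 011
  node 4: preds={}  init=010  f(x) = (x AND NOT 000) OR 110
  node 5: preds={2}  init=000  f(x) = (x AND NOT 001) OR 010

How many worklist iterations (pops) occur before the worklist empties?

Iteration log — 9 steps:
  step 1. node 0  ⊔preds=000  new=001  stable
  step 2. node 1  ⊔preds=001  new=111  old=000  +wl: 
  step 3. node 2  ⊔preds=001  new=001  old=000  +wl: 
  step 4. node 3  ⊔preds=000  new=011  old=001  +wl: 2
  step 5. node 4  ⊔preds=000  new=110  old=010  +wl: 
  step 6. node 5  ⊔preds=001  new=010  old=000  +wl: 1
  step 7. node 2  ⊔preds=011  new=011  old=001  +wl: 5
  step 8. node 1  ⊔preds=011  new=111  stable
  step 9. node 5  ⊔preds=011  new=010  stable

Least fixpoint reached:
  node 0: 001
  node 1: 111
  node 2: 011
  node 3: 011
  node 4: 110
  node 5: 010

9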